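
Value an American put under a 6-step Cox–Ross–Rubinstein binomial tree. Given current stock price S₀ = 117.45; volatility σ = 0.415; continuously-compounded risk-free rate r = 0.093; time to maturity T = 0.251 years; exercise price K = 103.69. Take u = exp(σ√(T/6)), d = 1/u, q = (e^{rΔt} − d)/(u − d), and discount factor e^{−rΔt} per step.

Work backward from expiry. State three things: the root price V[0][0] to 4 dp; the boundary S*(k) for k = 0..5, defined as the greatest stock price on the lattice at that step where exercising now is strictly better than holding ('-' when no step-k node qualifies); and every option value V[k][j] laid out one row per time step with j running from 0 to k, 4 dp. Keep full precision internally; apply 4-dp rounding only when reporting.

params: Δt=0.04183 u=1.08859 d=0.91862 q=0.50173 e^(-rΔt)=0.99612
t_6 payoffs: 33.1113 20.0527 4.5779 0.0000 0.0000 0.0000 0.0000
t_5: node(5,0) S=76.8310 payoff=26.8590 vs cont=26.4563 → 26.8590 [stop]  node(5,1) S=91.0465 payoff=12.6435 vs cont=12.2409 → 12.6435 [stop]  node(5,2) S=107.8921 payoff=0.0000 vs cont=2.2722 → 2.2722 [wait]  node(5,3) S=127.8546 payoff=0.0000 vs cont=0.0000 → 0.0000 [wait]  node(5,4) S=151.5105 payoff=0.0000 vs cont=0.0000 → 0.0000 [wait]  node(5,5) S=179.5433 payoff=0.0000 vs cont=0.0000 → 0.0000 [wait]  ⇒ S*(5)=91.0465
t_4: node(4,0) S=83.6373 payoff=20.0527 vs cont=19.6501 → 20.0527 [stop]  node(4,1) S=99.1121 payoff=4.5779 vs cont=7.4111 → 7.4111 [wait]  node(4,2) S=117.4500 payoff=0.0000 vs cont=1.1278 → 1.1278 [wait]  node(4,3) S=139.1809 payoff=0.0000 vs cont=0.0000 → 0.0000 [wait]  node(4,4) S=164.9324 payoff=0.0000 vs cont=0.0000 → 0.0000 [wait]  ⇒ S*(4)=83.6373
t_3: node(3,0) S=91.0465 payoff=12.6435 vs cont=13.6568 → 13.6568 [wait]  node(3,1) S=107.8921 payoff=0.0000 vs cont=4.2420 → 4.2420 [wait]  node(3,2) S=127.8546 payoff=0.0000 vs cont=0.5598 → 0.5598 [wait]  node(3,3) S=151.5105 payoff=0.0000 vs cont=0.0000 → 0.0000 [wait]  ⇒ S*(3)=-
t_2: node(2,0) S=99.1121 payoff=4.5779 vs cont=8.8985 → 8.8985 [wait]  node(2,1) S=117.4500 payoff=0.0000 vs cont=2.3852 → 2.3852 [wait]  node(2,2) S=139.1809 payoff=0.0000 vs cont=0.2778 → 0.2778 [wait]  ⇒ S*(2)=-
t_1: node(1,0) S=107.8921 payoff=0.0000 vs cont=5.6087 → 5.6087 [wait]  node(1,1) S=127.8546 payoff=0.0000 vs cont=1.3227 → 1.3227 [wait]  ⇒ S*(1)=-
t_0: node(0,0) S=117.4500 payoff=0.0000 vs cont=3.4449 → 3.4449 [wait]  ⇒ S*(0)=-

price = 3.4449
boundary = - - - - 83.6373 91.0465
tree:
3.4449
5.6087 1.3227
8.8985 2.3852 0.2778
13.6568 4.2420 0.5598 0.0000
20.0527 7.4111 1.1278 0.0000 0.0000
26.8590 12.6435 2.2722 0.0000 0.0000 0.0000
33.1113 20.0527 4.5779 0.0000 0.0000 0.0000 0.0000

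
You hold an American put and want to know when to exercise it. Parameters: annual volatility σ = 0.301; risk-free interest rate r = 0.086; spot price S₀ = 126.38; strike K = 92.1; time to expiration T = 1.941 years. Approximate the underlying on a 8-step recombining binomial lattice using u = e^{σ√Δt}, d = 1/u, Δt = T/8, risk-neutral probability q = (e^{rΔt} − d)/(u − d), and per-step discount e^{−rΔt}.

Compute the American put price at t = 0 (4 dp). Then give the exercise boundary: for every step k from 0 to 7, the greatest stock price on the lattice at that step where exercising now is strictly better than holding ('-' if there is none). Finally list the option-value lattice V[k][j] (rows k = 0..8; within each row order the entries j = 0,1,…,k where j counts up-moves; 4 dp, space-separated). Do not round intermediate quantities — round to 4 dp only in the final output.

Δt=0.24263, u=1.15982, d=0.86220, q=0.53385, disc=e^(-rΔt)=0.97935
k=8 terminal: V=max(K-S,0) → 53.5026 40.1796 22.2577 0.0000 0.0000 0.0000 0.0000 0.0000 0.0000
k=7: j=0 S=44.7660 intr=47.3340 cont=45.4322 V=47.3340[EX]; j=1 S=60.2183 intr=31.8817 cont=29.9799 V=31.8817[EX]; j=2 S=81.0043 intr=11.0957 cont=10.1612 V=11.0957[EX]; j=3 S=108.9653 intr=0.0000 cont=0.0000 V=0.0000[hold]; j=4 S=146.5779 intr=0.0000 cont=0.0000 V=0.0000[hold]; j=5 S=197.1734 intr=0.0000 cont=0.0000 V=0.0000[hold]; j=6 S=265.2336 intr=0.0000 cont=0.0000 V=0.0000[hold]; j=7 S=356.7866 intr=0.0000 cont=0.0000 V=0.0000[hold]  S*(7)=81.0043
k=6: j=0 S=51.9204 intr=40.1796 cont=38.2778 V=40.1796[EX]; j=1 S=69.8423 intr=22.2577 cont=20.3559 V=22.2577[EX]; j=2 S=93.9503 intr=0.0000 cont=5.0655 V=5.0655[hold]; j=3 S=126.3800 intr=0.0000 cont=0.0000 V=0.0000[hold]; j=4 S=170.0037 intr=0.0000 cont=0.0000 V=0.0000[hold]; j=5 S=228.6854 intr=0.0000 cont=0.0000 V=0.0000[hold]; j=6 S=307.6228 intr=0.0000 cont=0.0000 V=0.0000[hold]  S*(6)=69.8423
k=5: j=0 S=60.2183 intr=31.8817 cont=29.9799 V=31.8817[EX]; j=1 S=81.0043 intr=11.0957 cont=12.8096 V=12.8096[hold]; j=2 S=108.9653 intr=0.0000 cont=2.3125 V=2.3125[hold]; j=3 S=146.5779 intr=0.0000 cont=0.0000 V=0.0000[hold]; j=4 S=197.1734 intr=0.0000 cont=0.0000 V=0.0000[hold]; j=5 S=265.2336 intr=0.0000 cont=0.0000 V=0.0000[hold]  S*(5)=60.2183
k=4: j=0 S=69.8423 intr=22.2577 cont=21.2520 V=22.2577[EX]; j=1 S=93.9503 intr=0.0000 cont=7.0569 V=7.0569[hold]; j=2 S=126.3800 intr=0.0000 cont=1.0557 V=1.0557[hold]; j=3 S=170.0037 intr=0.0000 cont=0.0000 V=0.0000[hold]; j=4 S=228.6854 intr=0.0000 cont=0.0000 V=0.0000[hold]  S*(4)=69.8423
k=3: j=0 S=81.0043 intr=11.0957 cont=13.8508 V=13.8508[hold]; j=1 S=108.9653 intr=0.0000 cont=3.7736 V=3.7736[hold]; j=2 S=146.5779 intr=0.0000 cont=0.4820 V=0.4820[hold]; j=3 S=197.1734 intr=0.0000 cont=0.0000 V=0.0000[hold]  S*(3)=-
k=2: j=0 S=93.9503 intr=0.0000 cont=8.2962 V=8.2962[hold]; j=1 S=126.3800 intr=0.0000 cont=1.9747 V=1.9747[hold]; j=2 S=170.0037 intr=0.0000 cont=0.2200 V=0.2200[hold]  S*(2)=-
k=1: j=0 S=108.9653 intr=0.0000 cont=4.8199 V=4.8199[hold]; j=1 S=146.5779 intr=0.0000 cont=1.0166 V=1.0166[hold]  S*(1)=-
k=0: j=0 S=126.3800 intr=0.0000 cont=2.7319 V=2.7319[hold]  S*(0)=-

price = 2.7319
boundary = - - - - 69.8423 60.2183 69.8423 81.0043
tree:
2.7319
4.8199 1.0166
8.2962 1.9747 0.2200
13.8508 3.7736 0.4820 0.0000
22.2577 7.0569 1.0557 0.0000 0.0000
31.8817 12.8096 2.3125 0.0000 0.0000 0.0000
40.1796 22.2577 5.0655 0.0000 0.0000 0.0000 0.0000
47.3340 31.8817 11.0957 0.0000 0.0000 0.0000 0.0000 0.0000
53.5026 40.1796 22.2577 0.0000 0.0000 0.0000 0.0000 0.0000 0.0000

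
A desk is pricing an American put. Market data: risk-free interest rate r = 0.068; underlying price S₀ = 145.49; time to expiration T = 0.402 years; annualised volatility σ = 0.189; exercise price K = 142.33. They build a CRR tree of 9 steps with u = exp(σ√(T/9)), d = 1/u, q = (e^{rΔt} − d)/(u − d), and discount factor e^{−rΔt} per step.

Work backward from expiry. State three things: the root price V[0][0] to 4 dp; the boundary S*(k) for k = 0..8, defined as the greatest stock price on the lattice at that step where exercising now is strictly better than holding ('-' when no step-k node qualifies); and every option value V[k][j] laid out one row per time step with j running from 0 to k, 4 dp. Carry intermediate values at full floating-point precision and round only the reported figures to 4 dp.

price = 4.2157
boundary = - - - - 124.0061 129.0597 124.0061 129.0597 134.3192
tree:
4.2157
6.3852 2.3013
9.3943 3.7329 1.0352
13.3694 5.8960 1.8214 0.3386
18.3239 9.0189 3.1392 0.6543 0.0585
23.1796 13.2703 5.2716 1.2516 0.1243 0.0000
27.8452 18.3239 8.5586 2.3646 0.2642 0.0000 0.0000
32.3281 23.1796 13.2703 4.3974 0.5616 0.0000 0.0000 0.0000
36.6354 27.8452 18.3239 8.0108 1.1936 0.0000 0.0000 0.0000 0.0000
40.7741 32.3281 23.1796 13.2703 2.5369 0.0000 0.0000 0.0000 0.0000 0.0000

params: Δt=0.04467 u=1.04075 d=0.96084 q=0.52808 e^(-rΔt)=0.99697
t_9 payoffs: 40.7741 32.3281 23.1796 13.2703 2.5369 0.0000 0.0000 0.0000 0.0000 0.0000
t_8: node(8,0) S=105.6946 payoff=36.6354 vs cont=36.2037 → 36.6354 [stop]  node(8,1) S=114.4848 payoff=27.8452 vs cont=27.4135 → 27.8452 [stop]  node(8,2) S=124.0061 payoff=18.3239 vs cont=17.8923 → 18.3239 [stop]  node(8,3) S=134.3192 payoff=8.0108 vs cont=7.5792 → 8.0108 [stop]  node(8,4) S=145.4900 payoff=0.0000 vs cont=1.1936 → 1.1936 [wait]  node(8,5) S=157.5898 payoff=0.0000 vs cont=0.0000 → 0.0000 [wait]  node(8,6) S=170.6960 payoff=0.0000 vs cont=0.0000 → 0.0000 [wait]  node(8,7) S=184.8921 payoff=0.0000 vs cont=0.0000 → 0.0000 [wait]  node(8,8) S=200.2689 payoff=0.0000 vs cont=0.0000 → 0.0000 [wait]  ⇒ S*(8)=134.3192
t_7: node(7,0) S=110.0019 payoff=32.3281 vs cont=31.8964 → 32.3281 [stop]  node(7,1) S=119.1504 payoff=23.1796 vs cont=22.7480 → 23.1796 [stop]  node(7,2) S=129.0597 payoff=13.2703 vs cont=12.8387 → 13.2703 [stop]  node(7,3) S=139.7931 payoff=2.5369 vs cont=4.3974 → 4.3974 [wait]  node(7,4) S=151.4191 payoff=0.0000 vs cont=0.5616 → 0.5616 [wait]  node(7,5) S=164.0121 payoff=0.0000 vs cont=0.0000 → 0.0000 [wait]  node(7,6) S=177.6523 payoff=0.0000 vs cont=0.0000 → 0.0000 [wait]  node(7,7) S=192.4270 payoff=0.0000 vs cont=0.0000 → 0.0000 [wait]  ⇒ S*(7)=129.0597
t_6: node(6,0) S=114.4848 payoff=27.8452 vs cont=27.4135 → 27.8452 [stop]  node(6,1) S=124.0061 payoff=18.3239 vs cont=17.8923 → 18.3239 [stop]  node(6,2) S=134.3192 payoff=8.0108 vs cont=8.5586 → 8.5586 [wait]  node(6,3) S=145.4900 payoff=0.0000 vs cont=2.3646 → 2.3646 [wait]  node(6,4) S=157.5898 payoff=0.0000 vs cont=0.2642 → 0.2642 [wait]  node(6,5) S=170.6960 payoff=0.0000 vs cont=0.0000 → 0.0000 [wait]  node(6,6) S=184.8921 payoff=0.0000 vs cont=0.0000 → 0.0000 [wait]  ⇒ S*(6)=124.0061
t_5: node(5,0) S=119.1504 payoff=23.1796 vs cont=22.7480 → 23.1796 [stop]  node(5,1) S=129.0597 payoff=13.2703 vs cont=13.1271 → 13.2703 [stop]  node(5,2) S=139.7931 payoff=2.5369 vs cont=5.2716 → 5.2716 [wait]  node(5,3) S=151.4191 payoff=0.0000 vs cont=1.2516 → 1.2516 [wait]  node(5,4) S=164.0121 payoff=0.0000 vs cont=0.1243 → 0.1243 [wait]  node(5,5) S=177.6523 payoff=0.0000 vs cont=0.0000 → 0.0000 [wait]  ⇒ S*(5)=129.0597
t_4: node(4,0) S=124.0061 payoff=18.3239 vs cont=17.8923 → 18.3239 [stop]  node(4,1) S=134.3192 payoff=8.0108 vs cont=9.0189 → 9.0189 [wait]  node(4,2) S=145.4900 payoff=0.0000 vs cont=3.1392 → 3.1392 [wait]  node(4,3) S=157.5898 payoff=0.0000 vs cont=0.6543 → 0.6543 [wait]  node(4,4) S=170.6960 payoff=0.0000 vs cont=0.0585 → 0.0585 [wait]  ⇒ S*(4)=124.0061
t_3: node(3,0) S=129.0597 payoff=13.2703 vs cont=13.3694 → 13.3694 [wait]  node(3,1) S=139.7931 payoff=2.5369 vs cont=5.8960 → 5.8960 [wait]  node(3,2) S=151.4191 payoff=0.0000 vs cont=1.8214 → 1.8214 [wait]  node(3,3) S=164.0121 payoff=0.0000 vs cont=0.3386 → 0.3386 [wait]  ⇒ S*(3)=-
t_2: node(2,0) S=134.3192 payoff=8.0108 vs cont=9.3943 → 9.3943 [wait]  node(2,1) S=145.4900 payoff=0.0000 vs cont=3.7329 → 3.7329 [wait]  node(2,2) S=157.5898 payoff=0.0000 vs cont=1.0352 → 1.0352 [wait]  ⇒ S*(2)=-
t_1: node(1,0) S=139.7931 payoff=2.5369 vs cont=6.3852 → 6.3852 [wait]  node(1,1) S=151.4191 payoff=0.0000 vs cont=2.3013 → 2.3013 [wait]  ⇒ S*(1)=-
t_0: node(0,0) S=145.4900 payoff=0.0000 vs cont=4.2157 → 4.2157 [wait]  ⇒ S*(0)=-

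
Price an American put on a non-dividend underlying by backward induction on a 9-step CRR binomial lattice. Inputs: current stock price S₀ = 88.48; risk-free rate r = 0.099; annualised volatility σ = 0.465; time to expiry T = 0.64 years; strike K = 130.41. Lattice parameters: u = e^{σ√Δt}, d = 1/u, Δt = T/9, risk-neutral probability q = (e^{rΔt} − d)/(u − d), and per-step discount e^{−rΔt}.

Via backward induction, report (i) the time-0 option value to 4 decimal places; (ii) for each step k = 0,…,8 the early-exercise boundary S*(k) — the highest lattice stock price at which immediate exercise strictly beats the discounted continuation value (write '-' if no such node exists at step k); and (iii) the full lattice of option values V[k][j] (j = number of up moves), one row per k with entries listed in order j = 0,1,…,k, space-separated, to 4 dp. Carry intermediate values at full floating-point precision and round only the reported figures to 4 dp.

price = 41.9435
boundary = - 78.1614 88.4800 78.1614 88.4800 78.1614 88.4800 100.1608 113.3836
tree:
41.9435
52.2486 32.1287
61.3638 41.9300 22.6833
69.4159 52.2486 31.4127 14.1867
76.5291 61.3638 41.9300 21.2340 7.2688
82.8127 69.4159 52.2486 30.5773 12.0966 2.4948
88.3635 76.5291 61.3638 41.9300 19.5426 4.7462 0.2557
93.2670 82.8127 69.4159 52.2486 30.2492 9.0038 0.5125 0.0000
97.5986 88.3635 76.5291 61.3638 41.9300 17.0264 1.0270 0.0000 0.0000
101.4251 93.2670 82.8127 69.4159 52.2486 30.2492 2.0580 0.0000 0.0000 0.0000

params: Δt=0.07111 u=1.13202 d=0.88338 q=0.49745 e^(-rΔt)=0.99298
t_9 payoffs: 101.4251 93.2670 82.8127 69.4159 52.2486 30.2492 2.0580 0.0000 0.0000 0.0000
t_8: node(8,0) S=32.8114 payoff=97.5986 vs cont=96.6837 → 97.5986 [stop]  node(8,1) S=42.0465 payoff=88.3635 vs cont=87.4486 → 88.3635 [stop]  node(8,2) S=53.8809 payoff=76.5291 vs cont=75.6142 → 76.5291 [stop]  node(8,3) S=69.0462 payoff=61.3638 vs cont=60.4489 → 61.3638 [stop]  node(8,4) S=88.4800 payoff=41.9300 vs cont=41.0151 → 41.9300 [stop]  node(8,5) S=113.3836 payoff=17.0264 vs cont=16.1116 → 17.0264 [stop]  node(8,6) S=145.2965 payoff=0.0000 vs cont=1.0270 → 1.0270 [wait]  node(8,7) S=186.1917 payoff=0.0000 vs cont=0.0000 → 0.0000 [wait]  node(8,8) S=238.5971 payoff=0.0000 vs cont=0.0000 → 0.0000 [wait]  ⇒ S*(8)=113.3836
t_7: node(7,0) S=37.1430 payoff=93.2670 vs cont=92.3521 → 93.2670 [stop]  node(7,1) S=47.5973 payoff=82.8127 vs cont=81.8978 → 82.8127 [stop]  node(7,2) S=60.9941 payoff=69.4159 vs cont=68.5011 → 69.4159 [stop]  node(7,3) S=78.1614 payoff=52.2486 vs cont=51.3337 → 52.2486 [stop]  node(7,4) S=100.1608 payoff=30.2492 vs cont=29.3344 → 30.2492 [stop]  node(7,5) S=128.3520 payoff=2.0580 vs cont=9.0038 → 9.0038 [wait]  node(7,6) S=164.4780 payoff=0.0000 vs cont=0.5125 → 0.5125 [wait]  node(7,7) S=210.7719 payoff=0.0000 vs cont=0.0000 → 0.0000 [wait]  ⇒ S*(7)=100.1608
t_6: node(6,0) S=42.0465 payoff=88.3635 vs cont=87.4486 → 88.3635 [stop]  node(6,1) S=53.8809 payoff=76.5291 vs cont=75.6142 → 76.5291 [stop]  node(6,2) S=69.0462 payoff=61.3638 vs cont=60.4489 → 61.3638 [stop]  node(6,3) S=88.4800 payoff=41.9300 vs cont=41.0151 → 41.9300 [stop]  node(6,4) S=113.3836 payoff=17.0264 vs cont=19.5426 → 19.5426 [wait]  node(6,5) S=145.2965 payoff=0.0000 vs cont=4.7462 → 4.7462 [wait]  node(6,6) S=186.1917 payoff=0.0000 vs cont=0.2557 → 0.2557 [wait]  ⇒ S*(6)=88.4800
t_5: node(5,0) S=47.5973 payoff=82.8127 vs cont=81.8978 → 82.8127 [stop]  node(5,1) S=60.9941 payoff=69.4159 vs cont=68.5011 → 69.4159 [stop]  node(5,2) S=78.1614 payoff=52.2486 vs cont=51.3337 → 52.2486 [stop]  node(5,3) S=100.1608 payoff=30.2492 vs cont=30.5773 → 30.5773 [wait]  node(5,4) S=128.3520 payoff=2.0580 vs cont=12.0966 → 12.0966 [wait]  node(5,5) S=164.4780 payoff=0.0000 vs cont=2.4948 → 2.4948 [wait]  ⇒ S*(5)=78.1614
t_4: node(4,0) S=53.8809 payoff=76.5291 vs cont=75.6142 → 76.5291 [stop]  node(4,1) S=69.0462 payoff=61.3638 vs cont=60.4489 → 61.3638 [stop]  node(4,2) S=88.4800 payoff=41.9300 vs cont=41.1772 → 41.9300 [stop]  node(4,3) S=113.3836 payoff=17.0264 vs cont=21.2340 → 21.2340 [wait]  node(4,4) S=145.2965 payoff=0.0000 vs cont=7.2688 → 7.2688 [wait]  ⇒ S*(4)=88.4800
t_3: node(3,0) S=60.9941 payoff=69.4159 vs cont=68.5011 → 69.4159 [stop]  node(3,1) S=78.1614 payoff=52.2486 vs cont=51.3337 → 52.2486 [stop]  node(3,2) S=100.1608 payoff=30.2492 vs cont=31.4127 → 31.4127 [wait]  node(3,3) S=128.3520 payoff=2.0580 vs cont=14.1867 → 14.1867 [wait]  ⇒ S*(3)=78.1614
t_2: node(2,0) S=69.0462 payoff=61.3638 vs cont=60.4489 → 61.3638 [stop]  node(2,1) S=88.4800 payoff=41.9300 vs cont=41.5899 → 41.9300 [stop]  node(2,2) S=113.3836 payoff=17.0264 vs cont=22.6833 → 22.6833 [wait]  ⇒ S*(2)=88.4800
t_1: node(1,0) S=78.1614 payoff=52.2486 vs cont=51.3337 → 52.2486 [stop]  node(1,1) S=100.1608 payoff=30.2492 vs cont=32.1287 → 32.1287 [wait]  ⇒ S*(1)=78.1614
t_0: node(0,0) S=88.4800 payoff=41.9300 vs cont=41.9435 → 41.9435 [wait]  ⇒ S*(0)=-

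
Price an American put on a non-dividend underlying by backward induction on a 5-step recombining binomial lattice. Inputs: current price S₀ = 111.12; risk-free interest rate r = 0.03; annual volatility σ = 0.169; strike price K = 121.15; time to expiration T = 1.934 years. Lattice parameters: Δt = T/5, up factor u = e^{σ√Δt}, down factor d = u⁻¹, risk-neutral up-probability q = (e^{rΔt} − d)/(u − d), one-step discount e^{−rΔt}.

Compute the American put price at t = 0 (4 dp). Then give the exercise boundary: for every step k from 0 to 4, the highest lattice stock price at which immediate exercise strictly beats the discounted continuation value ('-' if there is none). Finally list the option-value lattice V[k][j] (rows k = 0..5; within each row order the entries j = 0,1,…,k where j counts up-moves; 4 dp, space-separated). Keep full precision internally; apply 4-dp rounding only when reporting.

price = 13.4088
boundary = - 100.0334 90.0529 100.0334 111.1200
tree:
13.4088
21.1166 6.8465
31.0971 12.2693 2.1725
40.0818 21.1166 4.6680 0.0000
48.1701 31.0971 10.0300 0.0000 0.0000
55.4514 40.0818 21.1166 0.0000 0.0000 0.0000

params: Δt=0.38680 u=1.11083 d=0.90023 q=0.52917 e^(-rΔt)=0.98846
t_5 payoffs: 55.4514 40.0818 21.1166 0.0000 0.0000 0.0000
t_4: node(4,0) S=72.9799 payoff=48.1701 vs cont=46.7724 → 48.1701 [stop]  node(4,1) S=90.0529 payoff=31.0971 vs cont=29.6994 → 31.0971 [stop]  node(4,2) S=111.1200 payoff=10.0300 vs cont=9.8277 → 10.0300 [stop]  node(4,3) S=137.1155 payoff=0.0000 vs cont=0.0000 → 0.0000 [wait]  node(4,4) S=169.1925 payoff=0.0000 vs cont=0.0000 → 0.0000 [wait]  ⇒ S*(4)=111.1200
t_3: node(3,0) S=81.0682 payoff=40.0818 vs cont=38.6841 → 40.0818 [stop]  node(3,1) S=100.0334 payoff=21.1166 vs cont=19.7189 → 21.1166 [stop]  node(3,2) S=123.4353 payoff=0.0000 vs cont=4.6680 → 4.6680 [wait]  node(3,3) S=152.3119 payoff=0.0000 vs cont=0.0000 → 0.0000 [wait]  ⇒ S*(3)=100.0334
t_2: node(2,0) S=90.0529 payoff=31.0971 vs cont=29.6994 → 31.0971 [stop]  node(2,1) S=111.1200 payoff=10.0300 vs cont=12.2693 → 12.2693 [wait]  node(2,2) S=137.1155 payoff=0.0000 vs cont=2.1725 → 2.1725 [wait]  ⇒ S*(2)=90.0529
t_1: node(1,0) S=100.0334 payoff=21.1166 vs cont=20.8902 → 21.1166 [stop]  node(1,1) S=123.4353 payoff=0.0000 vs cont=6.8465 → 6.8465 [wait]  ⇒ S*(1)=100.0334
t_0: node(0,0) S=111.1200 payoff=10.0300 vs cont=13.4088 → 13.4088 [wait]  ⇒ S*(0)=-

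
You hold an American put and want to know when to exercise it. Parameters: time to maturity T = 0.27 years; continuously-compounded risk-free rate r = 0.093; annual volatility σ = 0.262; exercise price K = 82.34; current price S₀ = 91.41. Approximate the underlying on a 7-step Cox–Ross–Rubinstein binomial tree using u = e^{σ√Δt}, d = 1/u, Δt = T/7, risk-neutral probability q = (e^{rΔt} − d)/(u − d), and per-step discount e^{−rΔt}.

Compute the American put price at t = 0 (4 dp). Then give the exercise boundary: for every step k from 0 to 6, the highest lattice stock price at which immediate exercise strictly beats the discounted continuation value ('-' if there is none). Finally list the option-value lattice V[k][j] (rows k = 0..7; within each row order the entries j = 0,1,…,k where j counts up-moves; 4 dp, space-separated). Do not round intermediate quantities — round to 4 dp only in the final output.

Δt=0.03857, u=1.05280, d=0.94985, q=0.52204, disc=e^(-rΔt)=0.99642
k=7 terminal: V=max(K-S,0) → 18.5776 11.6661 4.0055 0.0000 0.0000 0.0000 0.0000 0.0000
k=6: j=0 S=67.1293 intr=15.2107 cont=14.9159 V=15.2107[EX]; j=1 S=74.4056 intr=7.9344 cont=7.6395 V=7.9344[EX]; j=2 S=82.4707 intr=0.0000 cont=1.9076 V=1.9076[hold]; j=3 S=91.4100 intr=0.0000 cont=0.0000 V=0.0000[hold]; j=4 S=101.3182 intr=0.0000 cont=0.0000 V=0.0000[hold]; j=5 S=112.3005 intr=0.0000 cont=0.0000 V=0.0000[hold]; j=6 S=124.4731 intr=0.0000 cont=0.0000 V=0.0000[hold]  S*(6)=74.4056
k=5: j=0 S=70.6739 intr=11.6661 cont=11.3713 V=11.6661[EX]; j=1 S=78.3345 intr=4.0055 cont=4.7710 V=4.7710[hold]; j=2 S=86.8254 intr=0.0000 cont=0.9085 V=0.9085[hold]; j=3 S=96.2367 intr=0.0000 cont=0.0000 V=0.0000[hold]; j=4 S=106.6681 intr=0.0000 cont=0.0000 V=0.0000[hold]; j=5 S=118.2302 intr=0.0000 cont=0.0000 V=0.0000[hold]  S*(5)=70.6739
k=4: j=0 S=74.4056 intr=7.9344 cont=8.0377 V=8.0377[hold]; j=1 S=82.4707 intr=0.0000 cont=2.7447 V=2.7447[hold]; j=2 S=91.4100 intr=0.0000 cont=0.4327 V=0.4327[hold]; j=3 S=101.3182 intr=0.0000 cont=0.0000 V=0.0000[hold]; j=4 S=112.3005 intr=0.0000 cont=0.0000 V=0.0000[hold]  S*(4)=-
k=3: j=0 S=78.3345 intr=4.0055 cont=5.2557 V=5.2557[hold]; j=1 S=86.8254 intr=0.0000 cont=1.5322 V=1.5322[hold]; j=2 S=96.2367 intr=0.0000 cont=0.2061 V=0.2061[hold]; j=3 S=106.6681 intr=0.0000 cont=0.0000 V=0.0000[hold]  S*(3)=-
k=2: j=0 S=82.4707 intr=0.0000 cont=3.3000 V=3.3000[hold]; j=1 S=91.4100 intr=0.0000 cont=0.8369 V=0.8369[hold]; j=2 S=101.3182 intr=0.0000 cont=0.0981 V=0.0981[hold]  S*(2)=-
k=1: j=0 S=86.8254 intr=0.0000 cont=2.0070 V=2.0070[hold]; j=1 S=96.2367 intr=0.0000 cont=0.4496 V=0.4496[hold]  S*(1)=-
k=0: j=0 S=91.4100 intr=0.0000 cont=1.1897 V=1.1897[hold]  S*(0)=-

price = 1.1897
boundary = - - - - - 70.6739 74.4056
tree:
1.1897
2.0070 0.4496
3.3000 0.8369 0.0981
5.2557 1.5322 0.2061 0.0000
8.0377 2.7447 0.4327 0.0000 0.0000
11.6661 4.7710 0.9085 0.0000 0.0000 0.0000
15.2107 7.9344 1.9076 0.0000 0.0000 0.0000 0.0000
18.5776 11.6661 4.0055 0.0000 0.0000 0.0000 0.0000 0.0000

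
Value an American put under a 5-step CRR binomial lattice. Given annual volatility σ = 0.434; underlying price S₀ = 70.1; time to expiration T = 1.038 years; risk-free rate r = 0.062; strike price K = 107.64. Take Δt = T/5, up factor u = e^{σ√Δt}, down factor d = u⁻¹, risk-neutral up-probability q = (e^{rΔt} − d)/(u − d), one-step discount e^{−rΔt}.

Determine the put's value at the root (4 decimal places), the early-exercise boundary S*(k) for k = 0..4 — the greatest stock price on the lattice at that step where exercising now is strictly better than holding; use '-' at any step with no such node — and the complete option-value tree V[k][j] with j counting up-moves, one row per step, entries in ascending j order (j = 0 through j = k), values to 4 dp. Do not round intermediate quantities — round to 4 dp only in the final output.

params: Δt=0.20760 u=1.21865 d=0.82058 q=0.48327 e^(-rΔt)=0.98721
t_5 payoffs: 81.5591 68.9070 50.1174 22.2126 0.0000 0.0000
t_4: node(4,0) S=31.7835 payoff=75.8565 vs cont=74.4799 → 75.8565 [stop]  node(4,1) S=47.2019 payoff=60.4381 vs cont=59.0615 → 60.4381 [stop]  node(4,2) S=70.1000 payoff=37.5400 vs cont=36.1634 → 37.5400 [stop]  node(4,3) S=104.1061 payoff=3.5339 vs cont=11.3312 → 11.3312 [wait]  node(4,4) S=154.6089 payoff=0.0000 vs cont=0.0000 → 0.0000 [wait]  ⇒ S*(4)=70.1000
t_3: node(3,0) S=38.7330 payoff=68.9070 vs cont=67.5305 → 68.9070 [stop]  node(3,1) S=57.5226 payoff=50.1174 vs cont=48.7408 → 50.1174 [stop]  node(3,2) S=85.4274 payoff=22.2126 vs cont=24.5560 → 24.5560 [wait]  node(3,3) S=126.8690 payoff=0.0000 vs cont=5.7803 → 5.7803 [wait]  ⇒ S*(3)=57.5226
t_2: node(2,0) S=47.2019 payoff=60.4381 vs cont=59.0615 → 60.4381 [stop]  node(2,1) S=70.1000 payoff=37.5400 vs cont=37.2814 → 37.5400 [stop]  node(2,2) S=104.1061 payoff=3.5339 vs cont=15.2843 → 15.2843 [wait]  ⇒ S*(2)=70.1000
t_1: node(1,0) S=57.5226 payoff=50.1174 vs cont=48.7408 → 50.1174 [stop]  node(1,1) S=85.4274 payoff=22.2126 vs cont=26.4420 → 26.4420 [wait]  ⇒ S*(1)=57.5226
t_0: node(0,0) S=70.1000 payoff=37.5400 vs cont=38.1812 → 38.1812 [wait]  ⇒ S*(0)=-

price = 38.1812
boundary = - 57.5226 70.1000 57.5226 70.1000
tree:
38.1812
50.1174 26.4420
60.4381 37.5400 15.2843
68.9070 50.1174 24.5560 5.7803
75.8565 60.4381 37.5400 11.3312 0.0000
81.5591 68.9070 50.1174 22.2126 0.0000 0.0000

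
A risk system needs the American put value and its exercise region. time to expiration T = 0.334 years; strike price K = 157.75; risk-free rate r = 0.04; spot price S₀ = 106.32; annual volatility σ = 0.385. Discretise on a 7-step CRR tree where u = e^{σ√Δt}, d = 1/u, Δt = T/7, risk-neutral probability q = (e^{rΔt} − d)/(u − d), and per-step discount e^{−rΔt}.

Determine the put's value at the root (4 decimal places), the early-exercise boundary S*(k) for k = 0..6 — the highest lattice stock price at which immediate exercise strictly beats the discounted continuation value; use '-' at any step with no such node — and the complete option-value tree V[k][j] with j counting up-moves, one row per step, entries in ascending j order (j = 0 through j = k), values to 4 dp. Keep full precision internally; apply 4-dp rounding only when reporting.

price = 51.4300
boundary = 106.3200 97.7444 106.3200 115.6480 125.7944 115.6480 125.7944
tree:
51.4300
60.0056 42.1274
67.8896 51.4300 32.6221
75.1376 60.0056 42.1020 22.8956
81.8010 67.8896 51.4300 31.9556 13.5676
87.9270 75.1376 60.0056 42.1020 21.4635 5.4132
93.5588 81.8010 67.8896 51.4300 31.9556 10.6414 0.0000
98.7364 87.9270 75.1376 60.0056 42.1020 20.9189 0.0000 0.0000

Δt=0.04771  u=1.08774  d=0.91934  q=0.49033  discount=0.99809
step 7 (expiry): payoffs max(K−S,0) = 98.7364 87.9270 75.1376 60.0056 42.1020 20.9189 0.0000 0.0000
step 6: (k=6,j=0): S=64.1912, (K−S)⁺=93.5588, hold=93.2580 ⇒ V=93.5588 exercise | (k=6,j=1): S=75.9490, (K−S)⁺=81.8010, hold=81.5002 ⇒ V=81.8010 exercise | (k=6,j=2): S=89.8604, (K−S)⁺=67.8896, hold=67.5888 ⇒ V=67.8896 exercise | (k=6,j=3): S=106.3200, (K−S)⁺=51.4300, hold=51.1292 ⇒ V=51.4300 exercise | (k=6,j=4): S=125.7944, (K−S)⁺=31.9556, hold=31.6548 ⇒ V=31.9556 exercise | (k=6,j=5): S=148.8360, (K−S)⁺=8.9140, hold=10.6414 ⇒ V=10.6414 continue | (k=6,j=6): S=176.0980, (K−S)⁺=0.0000, hold=0.0000 ⇒ V=0.0000 continue  boundary S*=125.7944
step 5: (k=5,j=0): S=69.8230, (K−S)⁺=87.9270, hold=87.6262 ⇒ V=87.9270 exercise | (k=5,j=1): S=82.6124, (K−S)⁺=75.1376, hold=74.8368 ⇒ V=75.1376 exercise | (k=5,j=2): S=97.7444, (K−S)⁺=60.0056, hold=59.7048 ⇒ V=60.0056 exercise | (k=5,j=3): S=115.6480, (K−S)⁺=42.1020, hold=41.8012 ⇒ V=42.1020 exercise | (k=5,j=4): S=136.8311, (K−S)⁺=20.9189, hold=21.4635 ⇒ V=21.4635 continue | (k=5,j=5): S=161.8941, (K−S)⁺=0.0000, hold=5.4132 ⇒ V=5.4132 continue  boundary S*=115.6480
step 4: (k=4,j=0): S=75.9490, (K−S)⁺=81.8010, hold=81.5002 ⇒ V=81.8010 exercise | (k=4,j=1): S=89.8604, (K−S)⁺=67.8896, hold=67.5888 ⇒ V=67.8896 exercise | (k=4,j=2): S=106.3200, (K−S)⁺=51.4300, hold=51.1292 ⇒ V=51.4300 exercise | (k=4,j=3): S=125.7944, (K−S)⁺=31.9556, hold=31.9213 ⇒ V=31.9556 exercise | (k=4,j=4): S=148.8360, (K−S)⁺=8.9140, hold=13.5676 ⇒ V=13.5676 continue  boundary S*=125.7944
step 3: (k=3,j=0): S=82.6124, (K−S)⁺=75.1376, hold=74.8368 ⇒ V=75.1376 exercise | (k=3,j=1): S=97.7444, (K−S)⁺=60.0056, hold=59.7048 ⇒ V=60.0056 exercise | (k=3,j=2): S=115.6480, (K−S)⁺=42.1020, hold=41.8012 ⇒ V=42.1020 exercise | (k=3,j=3): S=136.8311, (K−S)⁺=20.9189, hold=22.8956 ⇒ V=22.8956 continue  boundary S*=115.6480
step 2: (k=2,j=0): S=89.8604, (K−S)⁺=67.8896, hold=67.5888 ⇒ V=67.8896 exercise | (k=2,j=1): S=106.3200, (K−S)⁺=51.4300, hold=51.1292 ⇒ V=51.4300 exercise | (k=2,j=2): S=125.7944, (K−S)⁺=31.9556, hold=32.6221 ⇒ V=32.6221 continue  boundary S*=106.3200
step 1: (k=1,j=0): S=97.7444, (K−S)⁺=60.0056, hold=59.7048 ⇒ V=60.0056 exercise | (k=1,j=1): S=115.6480, (K−S)⁺=42.1020, hold=42.1274 ⇒ V=42.1274 continue  boundary S*=97.7444
step 0: (k=0,j=0): S=106.3200, (K−S)⁺=51.4300, hold=51.1417 ⇒ V=51.4300 exercise  boundary S*=106.3200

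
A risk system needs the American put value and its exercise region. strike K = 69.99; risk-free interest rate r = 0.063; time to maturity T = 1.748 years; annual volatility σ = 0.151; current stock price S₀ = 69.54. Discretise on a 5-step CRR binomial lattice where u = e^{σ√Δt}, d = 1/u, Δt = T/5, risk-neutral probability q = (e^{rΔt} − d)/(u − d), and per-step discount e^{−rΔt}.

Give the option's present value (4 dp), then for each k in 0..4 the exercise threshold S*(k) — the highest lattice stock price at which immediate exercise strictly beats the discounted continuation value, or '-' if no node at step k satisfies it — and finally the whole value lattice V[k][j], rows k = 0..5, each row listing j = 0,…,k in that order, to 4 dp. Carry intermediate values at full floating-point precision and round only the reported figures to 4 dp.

price = 3.3214
boundary = - - 58.1682 63.6004 58.1682
tree:
3.3214
6.4002 1.4108
11.8218 3.0560 0.3764
16.7901 6.3896 0.9673 0.0000
21.3340 11.8218 2.4861 0.0000 0.0000
25.4898 16.7901 6.3896 0.0000 0.0000 0.0000

Δt=0.34960  u=1.09339  d=0.91459  q=0.60224  discount=0.97822
step 5 (expiry): payoffs max(K−S,0) = 25.4898 16.7901 6.3896 0.0000 0.0000 0.0000
step 4: (k=4,j=0): S=48.6560, (K−S)⁺=21.3340, hold=19.8093 ⇒ V=21.3340 exercise | (k=4,j=1): S=58.1682, (K−S)⁺=11.8218, hold=10.2971 ⇒ V=11.8218 exercise | (k=4,j=2): S=69.5400, (K−S)⁺=0.4500, hold=2.4861 ⇒ V=2.4861 continue | (k=4,j=3): S=83.1350, (K−S)⁺=0.0000, hold=0.0000 ⇒ V=0.0000 continue | (k=4,j=4): S=99.3878, (K−S)⁺=0.0000, hold=0.0000 ⇒ V=0.0000 continue  boundary S*=58.1682
step 3: (k=3,j=0): S=53.1999, (K−S)⁺=16.7901, hold=15.2654 ⇒ V=16.7901 exercise | (k=3,j=1): S=63.6004, (K−S)⁺=6.3896, hold=6.0644 ⇒ V=6.3896 exercise | (k=3,j=2): S=76.0342, (K−S)⁺=0.0000, hold=0.9673 ⇒ V=0.9673 continue | (k=3,j=3): S=90.8989, (K−S)⁺=0.0000, hold=0.0000 ⇒ V=0.0000 continue  boundary S*=63.6004
step 2: (k=2,j=0): S=58.1682, (K−S)⁺=11.8218, hold=10.2971 ⇒ V=11.8218 exercise | (k=2,j=1): S=69.5400, (K−S)⁺=0.4500, hold=3.0560 ⇒ V=3.0560 continue | (k=2,j=2): S=83.1350, (K−S)⁺=0.0000, hold=0.3764 ⇒ V=0.3764 continue  boundary S*=58.1682
step 1: (k=1,j=0): S=63.6004, (K−S)⁺=6.3896, hold=6.4002 ⇒ V=6.4002 continue | (k=1,j=1): S=76.0342, (K−S)⁺=0.0000, hold=1.4108 ⇒ V=1.4108 continue  boundary S*=-
step 0: (k=0,j=0): S=69.5400, (K−S)⁺=0.4500, hold=3.3214 ⇒ V=3.3214 continue  boundary S*=-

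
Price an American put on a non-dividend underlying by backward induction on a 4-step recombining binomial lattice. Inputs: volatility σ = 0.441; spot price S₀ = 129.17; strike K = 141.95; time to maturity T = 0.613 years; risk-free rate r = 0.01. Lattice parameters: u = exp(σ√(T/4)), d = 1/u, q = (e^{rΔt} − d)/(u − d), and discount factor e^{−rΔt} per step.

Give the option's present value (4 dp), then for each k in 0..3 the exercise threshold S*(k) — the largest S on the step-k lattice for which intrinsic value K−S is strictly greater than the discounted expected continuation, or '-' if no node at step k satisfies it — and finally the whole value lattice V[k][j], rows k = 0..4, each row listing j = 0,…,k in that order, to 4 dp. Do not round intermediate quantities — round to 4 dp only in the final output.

price = 25.8216
boundary = - - 91.4554 108.6890
tree:
25.8216
36.8553 13.0260
50.4946 21.0543 3.6965
64.9956 33.2610 6.8732 0.0000
77.1974 50.4946 12.7800 0.0000 0.0000

Δt=0.15325  u=1.18844  d=0.84144  q=0.46137  discount=0.99847
step 4 (expiry): payoffs max(K−S,0) = 77.1974 50.4946 12.7800 0.0000 0.0000
step 3: (k=3,j=0): S=76.9544, (K−S)⁺=64.9956, hold=64.7783 ⇒ V=64.9956 exercise | (k=3,j=1): S=108.6890, (K−S)⁺=33.2610, hold=33.0436 ⇒ V=33.2610 exercise | (k=3,j=2): S=153.5104, (K−S)⁺=0.0000, hold=6.8732 ⇒ V=6.8732 continue | (k=3,j=3): S=216.8154, (K−S)⁺=0.0000, hold=0.0000 ⇒ V=0.0000 continue  boundary S*=108.6890
step 2: (k=2,j=0): S=91.4554, (K−S)⁺=50.4946, hold=50.2772 ⇒ V=50.4946 exercise | (k=2,j=1): S=129.1700, (K−S)⁺=12.7800, hold=21.0543 ⇒ V=21.0543 continue | (k=2,j=2): S=182.4374, (K−S)⁺=0.0000, hold=3.6965 ⇒ V=3.6965 continue  boundary S*=91.4554
step 1: (k=1,j=0): S=108.6890, (K−S)⁺=33.2610, hold=36.8553 ⇒ V=36.8553 continue | (k=1,j=1): S=153.5104, (K−S)⁺=0.0000, hold=13.0260 ⇒ V=13.0260 continue  boundary S*=-
step 0: (k=0,j=0): S=129.1700, (K−S)⁺=12.7800, hold=25.8216 ⇒ V=25.8216 continue  boundary S*=-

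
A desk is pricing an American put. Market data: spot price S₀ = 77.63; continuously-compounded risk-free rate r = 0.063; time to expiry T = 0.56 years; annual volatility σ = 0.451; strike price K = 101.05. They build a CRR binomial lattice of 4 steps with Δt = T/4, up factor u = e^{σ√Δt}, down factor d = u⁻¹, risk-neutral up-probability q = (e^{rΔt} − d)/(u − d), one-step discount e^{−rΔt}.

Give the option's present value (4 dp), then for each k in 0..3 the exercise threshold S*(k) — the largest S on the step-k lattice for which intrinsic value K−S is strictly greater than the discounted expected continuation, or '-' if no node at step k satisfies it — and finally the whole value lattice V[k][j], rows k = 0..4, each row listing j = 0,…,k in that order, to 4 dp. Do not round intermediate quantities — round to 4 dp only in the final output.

params: Δt=0.14000 u=1.18382 d=0.84472 q=0.48404 e^(-rΔt)=0.99122
t_4 payoffs: 61.5240 45.6568 23.4200 0.0000 0.0000
t_3: node(3,0) S=46.7918 payoff=54.2582 vs cont=53.3709 → 54.2582 [stop]  node(3,1) S=65.5757 payoff=35.4743 vs cont=34.5870 → 35.4743 [stop]  node(3,2) S=91.9002 payoff=9.1498 vs cont=11.9777 → 11.9777 [wait]  node(3,3) S=128.7922 payoff=0.0000 vs cont=0.0000 → 0.0000 [wait]  ⇒ S*(3)=65.5757
t_2: node(2,0) S=55.3932 payoff=45.6568 vs cont=44.7695 → 45.6568 [stop]  node(2,1) S=77.6300 payoff=23.4200 vs cont=23.8894 → 23.8894 [wait]  node(2,2) S=108.7935 payoff=0.0000 vs cont=6.1258 → 6.1258 [wait]  ⇒ S*(2)=55.3932
t_1: node(1,0) S=65.5757 payoff=35.4743 vs cont=34.8122 → 35.4743 [stop]  node(1,1) S=91.9002 payoff=9.1498 vs cont=15.1569 → 15.1569 [wait]  ⇒ S*(1)=65.5757
t_0: node(0,0) S=77.6300 payoff=23.4200 vs cont=25.4148 → 25.4148 [wait]  ⇒ S*(0)=-

price = 25.4148
boundary = - 65.5757 55.3932 65.5757
tree:
25.4148
35.4743 15.1569
45.6568 23.8894 6.1258
54.2582 35.4743 11.9777 0.0000
61.5240 45.6568 23.4200 0.0000 0.0000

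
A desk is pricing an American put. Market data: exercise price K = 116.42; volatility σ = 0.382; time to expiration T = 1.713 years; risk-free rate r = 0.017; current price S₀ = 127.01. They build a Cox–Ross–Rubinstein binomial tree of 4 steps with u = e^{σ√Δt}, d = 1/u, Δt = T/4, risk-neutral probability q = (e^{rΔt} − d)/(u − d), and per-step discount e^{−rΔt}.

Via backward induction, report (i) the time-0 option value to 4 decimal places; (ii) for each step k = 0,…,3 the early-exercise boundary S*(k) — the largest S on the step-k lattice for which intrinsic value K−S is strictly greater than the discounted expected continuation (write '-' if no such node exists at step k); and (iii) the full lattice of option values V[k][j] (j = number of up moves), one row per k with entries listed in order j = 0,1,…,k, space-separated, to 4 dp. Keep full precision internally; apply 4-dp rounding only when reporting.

price = 17.5980
boundary = - - - 59.9982
tree:
17.5980
27.1369 6.3309
40.2934 11.6433 0.0000
56.4218 21.4134 0.0000 0.0000
69.6926 39.3821 0.0000 0.0000 0.0000

Δt=0.42825  u=1.28400  d=0.77881  q=0.45229  discount=0.99275
step 4 (expiry): payoffs max(K−S,0) = 69.6926 39.3821 0.0000 0.0000 0.0000
step 3: (k=3,j=0): S=59.9982, (K−S)⁺=56.4218, hold=55.5773 ⇒ V=56.4218 exercise | (k=3,j=1): S=98.9171, (K−S)⁺=17.5029, hold=21.4134 ⇒ V=21.4134 continue | (k=3,j=2): S=163.0814, (K−S)⁺=0.0000, hold=0.0000 ⇒ V=0.0000 continue | (k=3,j=3): S=268.8672, (K−S)⁺=0.0000, hold=0.0000 ⇒ V=0.0000 continue  boundary S*=59.9982
step 2: (k=2,j=0): S=77.0379, (K−S)⁺=39.3821, hold=40.2934 ⇒ V=40.2934 continue | (k=2,j=1): S=127.0100, (K−S)⁺=0.0000, hold=11.6433 ⇒ V=11.6433 continue | (k=2,j=2): S=209.3973, (K−S)⁺=0.0000, hold=0.0000 ⇒ V=0.0000 continue  boundary S*=-
step 1: (k=1,j=0): S=98.9171, (K−S)⁺=17.5029, hold=27.1369 ⇒ V=27.1369 continue | (k=1,j=1): S=163.0814, (K−S)⁺=0.0000, hold=6.3309 ⇒ V=6.3309 continue  boundary S*=-
step 0: (k=0,j=0): S=127.0100, (K−S)⁺=0.0000, hold=17.5980 ⇒ V=17.5980 continue  boundary S*=-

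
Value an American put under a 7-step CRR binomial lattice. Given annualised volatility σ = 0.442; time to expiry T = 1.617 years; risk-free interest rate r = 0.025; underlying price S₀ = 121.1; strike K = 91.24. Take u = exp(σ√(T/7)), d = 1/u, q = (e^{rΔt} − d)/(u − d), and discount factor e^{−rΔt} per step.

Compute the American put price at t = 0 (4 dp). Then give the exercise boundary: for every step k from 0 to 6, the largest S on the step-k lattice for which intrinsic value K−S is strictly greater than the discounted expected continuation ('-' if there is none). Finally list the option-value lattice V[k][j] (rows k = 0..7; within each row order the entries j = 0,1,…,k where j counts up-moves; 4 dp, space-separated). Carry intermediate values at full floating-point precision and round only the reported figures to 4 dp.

price = 10.0151
boundary = - - - - 51.7732 41.8644 51.7732
tree:
10.0151
14.8201 4.5144
21.3267 7.3873 1.2070
29.6459 11.8531 2.2507 0.0000
39.4668 18.5185 4.1970 0.0000 0.0000
49.3756 27.8484 7.8261 0.0000 0.0000 0.0000
57.3879 39.4668 14.5935 0.0000 0.0000 0.0000 0.0000
63.8668 49.3756 27.2128 0.0000 0.0000 0.0000 0.0000 0.0000

params: Δt=0.23100 u=1.23669 d=0.80861 q=0.46062 e^(-rΔt)=0.99424
t_7 payoffs: 63.8668 49.3756 27.2128 0.0000 0.0000 0.0000 0.0000 0.0000
t_6: node(6,0) S=33.8521 payoff=57.3879 vs cont=56.8625 → 57.3879 [stop]  node(6,1) S=51.7732 payoff=39.4668 vs cont=38.9414 → 39.4668 [stop]  node(6,2) S=79.1816 payoff=12.0584 vs cont=14.5935 → 14.5935 [wait]  node(6,3) S=121.1000 payoff=0.0000 vs cont=0.0000 → 0.0000 [wait]  node(6,4) S=185.2097 payoff=0.0000 vs cont=0.0000 → 0.0000 [wait]  node(6,5) S=283.2588 payoff=0.0000 vs cont=0.0000 → 0.0000 [wait]  node(6,6) S=433.2145 payoff=0.0000 vs cont=0.0000 → 0.0000 [wait]  ⇒ S*(6)=51.7732
t_5: node(5,0) S=41.8644 payoff=49.3756 vs cont=48.8502 → 49.3756 [stop]  node(5,1) S=64.0272 payoff=27.2128 vs cont=27.8484 → 27.8484 [wait]  node(5,2) S=97.9229 payoff=0.0000 vs cont=7.8261 → 7.8261 [wait]  node(5,3) S=149.7628 payoff=0.0000 vs cont=0.0000 → 0.0000 [wait]  node(5,4) S=229.0465 payoff=0.0000 vs cont=0.0000 → 0.0000 [wait]  node(5,5) S=350.3025 payoff=0.0000 vs cont=0.0000 → 0.0000 [wait]  ⇒ S*(5)=41.8644
t_4: node(4,0) S=51.7732 payoff=39.4668 vs cont=39.2325 → 39.4668 [stop]  node(4,1) S=79.1816 payoff=12.0584 vs cont=18.5185 → 18.5185 [wait]  node(4,2) S=121.1000 payoff=0.0000 vs cont=4.1970 → 4.1970 [wait]  node(4,3) S=185.2097 payoff=0.0000 vs cont=0.0000 → 0.0000 [wait]  node(4,4) S=283.2588 payoff=0.0000 vs cont=0.0000 → 0.0000 [wait]  ⇒ S*(4)=51.7732
t_3: node(3,0) S=64.0272 payoff=27.2128 vs cont=29.6459 → 29.6459 [wait]  node(3,1) S=97.9229 payoff=0.0000 vs cont=11.8531 → 11.8531 [wait]  node(3,2) S=149.7628 payoff=0.0000 vs cont=2.2507 → 2.2507 [wait]  node(3,3) S=229.0465 payoff=0.0000 vs cont=0.0000 → 0.0000 [wait]  ⇒ S*(3)=-
t_2: node(2,0) S=79.1816 payoff=12.0584 vs cont=21.3267 → 21.3267 [wait]  node(2,1) S=121.1000 payoff=0.0000 vs cont=7.3873 → 7.3873 [wait]  node(2,2) S=185.2097 payoff=0.0000 vs cont=1.2070 → 1.2070 [wait]  ⇒ S*(2)=-
t_1: node(1,0) S=97.9229 payoff=0.0000 vs cont=14.8201 → 14.8201 [wait]  node(1,1) S=149.7628 payoff=0.0000 vs cont=4.5144 → 4.5144 [wait]  ⇒ S*(1)=-
t_0: node(0,0) S=121.1000 payoff=0.0000 vs cont=10.0151 → 10.0151 [wait]  ⇒ S*(0)=-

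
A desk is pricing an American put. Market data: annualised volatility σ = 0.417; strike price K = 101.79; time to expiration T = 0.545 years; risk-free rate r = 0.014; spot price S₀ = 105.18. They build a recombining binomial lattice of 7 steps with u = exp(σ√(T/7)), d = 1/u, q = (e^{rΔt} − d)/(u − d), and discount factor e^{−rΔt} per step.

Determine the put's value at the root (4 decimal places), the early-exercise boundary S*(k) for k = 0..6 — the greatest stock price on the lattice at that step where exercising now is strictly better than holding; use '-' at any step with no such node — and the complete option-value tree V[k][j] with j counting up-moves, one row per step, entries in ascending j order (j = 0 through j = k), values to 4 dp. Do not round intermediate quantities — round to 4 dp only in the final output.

price = 11.0930
boundary = - - - - 66.0395 74.1884 83.3429
tree:
11.0930
15.6409 6.1042
21.3934 9.3346 2.5566
28.2351 13.8993 4.3234 0.6145
35.7505 20.0139 7.1897 1.1732 0.0000
43.0043 27.6016 11.6943 2.2397 0.0000 0.0000
49.4614 35.7505 18.4471 4.2759 0.0000 0.0000 0.0000
55.2092 43.0043 27.6016 8.1631 0.0000 0.0000 0.0000 0.0000

Δt=0.07786, u=1.12339, d=0.89016, q=0.47562, disc=e^(-rΔt)=0.99891
k=7 terminal: V=max(K-S,0) → 55.2092 43.0043 27.6016 8.1631 0.0000 0.0000 0.0000 0.0000
k=6: j=0 S=52.3286 intr=49.4614 cont=49.3505 V=49.4614[EX]; j=1 S=66.0395 intr=35.7505 cont=35.6396 V=35.7505[EX]; j=2 S=83.3429 intr=18.4471 cont=18.3362 V=18.4471[EX]; j=3 S=105.1800 intr=0.0000 cont=4.2759 V=4.2759[hold]; j=4 S=132.7388 intr=0.0000 cont=0.0000 V=0.0000[hold]; j=5 S=167.5184 intr=0.0000 cont=0.0000 V=0.0000[hold]; j=6 S=211.4109 intr=0.0000 cont=0.0000 V=0.0000[hold]  S*(6)=83.3429
k=5: j=0 S=58.7857 intr=43.0043 cont=42.8935 V=43.0043[EX]; j=1 S=74.1884 intr=27.6016 cont=27.4907 V=27.6016[EX]; j=2 S=93.6269 intr=8.1631 cont=11.6943 V=11.6943[hold]; j=3 S=118.1587 intr=0.0000 cont=2.2397 V=2.2397[hold]; j=4 S=149.1181 intr=0.0000 cont=0.0000 V=0.0000[hold]; j=5 S=188.1893 intr=0.0000 cont=0.0000 V=0.0000[hold]  S*(5)=74.1884
k=4: j=0 S=66.0395 intr=35.7505 cont=35.6396 V=35.7505[EX]; j=1 S=83.3429 intr=18.4471 cont=20.0139 V=20.0139[hold]; j=2 S=105.1800 intr=0.0000 cont=7.1897 V=7.1897[hold]; j=3 S=132.7388 intr=0.0000 cont=1.1732 V=1.1732[hold]; j=4 S=167.5184 intr=0.0000 cont=0.0000 V=0.0000[hold]  S*(4)=66.0395
k=3: j=0 S=74.1884 intr=27.6016 cont=28.2351 V=28.2351[hold]; j=1 S=93.6269 intr=8.1631 cont=13.8993 V=13.8993[hold]; j=2 S=118.1587 intr=0.0000 cont=4.3234 V=4.3234[hold]; j=3 S=149.1181 intr=0.0000 cont=0.6145 V=0.6145[hold]  S*(3)=-
k=2: j=0 S=83.3429 intr=18.4471 cont=21.3934 V=21.3934[hold]; j=1 S=105.1800 intr=0.0000 cont=9.3346 V=9.3346[hold]; j=2 S=132.7388 intr=0.0000 cont=2.5566 V=2.5566[hold]  S*(2)=-
k=1: j=0 S=93.6269 intr=8.1631 cont=15.6409 V=15.6409[hold]; j=1 S=118.1587 intr=0.0000 cont=6.1042 V=6.1042[hold]  S*(1)=-
k=0: j=0 S=105.1800 intr=0.0000 cont=11.0930 V=11.0930[hold]  S*(0)=-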